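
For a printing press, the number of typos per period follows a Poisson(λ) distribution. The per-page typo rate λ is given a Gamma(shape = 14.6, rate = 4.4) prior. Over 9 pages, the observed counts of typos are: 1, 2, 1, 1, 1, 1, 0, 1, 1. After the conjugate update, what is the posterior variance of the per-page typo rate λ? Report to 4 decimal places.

With a Gamma(shape α, rate β) prior, the Poisson likelihood is conjugate: the posterior is Gamma(α + ΣXᵢ, β + n).
Sum of counts S = 9 over n = 9 pages.
Posterior: Gamma(α+S, β+n) = Gamma(14.6+9, 4.4+9) = Gamma(23.6, 13.4).
Var = α/β² = 23.6/13.4² = 0.1314.

0.1314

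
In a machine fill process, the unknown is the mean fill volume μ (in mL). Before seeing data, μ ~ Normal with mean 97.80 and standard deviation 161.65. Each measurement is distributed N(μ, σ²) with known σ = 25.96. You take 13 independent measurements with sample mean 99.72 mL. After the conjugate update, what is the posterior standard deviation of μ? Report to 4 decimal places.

7.1929

For Normal data with known variance σ², a Normal(μ₀, σ₀²) prior on μ is conjugate. Posterior precision = 1/σ₀² + n/σ²; posterior mean is the precision-weighted average of μ₀ and x̄.
σ₀² = 161.65² = 26130.7225, σ² = 25.96² = 673.9216; σ² + n·σ₀² = 673.9216 + 13·26130.7225 = 340373.3141.
Posterior precision = 1/σ₀² + n/σ² = 1/26130.7225 + 13/673.9216 = (σ² + n·σ₀²)/(σ₀²σ²) = 340373.3141/(26130.7225·673.9216); posterior variance σₙ² = σ₀²σ²/(σ² + n·σ₀²) = 26130.7225·673.9216/340373.3141 = 51.737482.
Posterior SD = √σₙ² = √(26130.7225·673.9216/340373.3141) = 7.1929.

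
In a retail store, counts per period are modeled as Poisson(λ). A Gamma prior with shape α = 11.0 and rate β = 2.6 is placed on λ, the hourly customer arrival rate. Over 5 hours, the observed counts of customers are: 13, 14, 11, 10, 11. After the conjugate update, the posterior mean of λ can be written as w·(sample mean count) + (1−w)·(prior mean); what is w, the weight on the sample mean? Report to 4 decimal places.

0.6579

With a Gamma(shape α, rate β) prior, the Poisson likelihood is conjugate: the posterior is Gamma(α + ΣXᵢ, β + n).
Posterior mean = (α₀+S)/(β₀+n) = [n/(β₀+n)]·(S/n) + [β₀/(β₀+n)]·(α₀/β₀), so only n and β₀ enter the weight.
Weight on data w = n/(β₀+n) = 5/(2.6+5) = 5/7.6 = 0.6579.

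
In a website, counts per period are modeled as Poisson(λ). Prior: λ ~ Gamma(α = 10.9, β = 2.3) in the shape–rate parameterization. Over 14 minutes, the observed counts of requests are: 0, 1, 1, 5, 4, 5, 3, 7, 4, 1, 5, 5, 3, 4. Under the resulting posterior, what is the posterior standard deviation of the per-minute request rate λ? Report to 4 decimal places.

With a Gamma(shape α, rate β) prior, the Poisson likelihood is conjugate: the posterior is Gamma(α + ΣXᵢ, β + n).
Sum of counts S = 48 over n = 14 minutes.
Posterior: Gamma(α+S, β+n) = Gamma(10.9+48, 2.3+14) = Gamma(58.9, 16.3).
SD = √α/β = √58.9/16.3 = 0.4708.

0.4708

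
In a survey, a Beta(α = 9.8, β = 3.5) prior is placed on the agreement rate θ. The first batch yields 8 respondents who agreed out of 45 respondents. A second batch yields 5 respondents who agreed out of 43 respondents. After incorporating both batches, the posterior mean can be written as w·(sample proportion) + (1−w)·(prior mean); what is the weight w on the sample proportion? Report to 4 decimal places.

The Beta prior is conjugate to a Binomial/Bernoulli likelihood; the update adds successes to α and failures to β.
Total number of respondents: n = 45 + 43 = 88.
Posterior mean = (α₀+k)/(α₀+β₀+n) = [n/(α₀+β₀+n)]·(k/n) + [(α₀+β₀)/(α₀+β₀+n)]·α₀/(α₀+β₀), so only n and the prior enter the weight.
The weight on the data is w = n/(α₀+β₀+n) = 88/(9.8+3.5+88) = 88/101.3 = 0.8687.

0.8687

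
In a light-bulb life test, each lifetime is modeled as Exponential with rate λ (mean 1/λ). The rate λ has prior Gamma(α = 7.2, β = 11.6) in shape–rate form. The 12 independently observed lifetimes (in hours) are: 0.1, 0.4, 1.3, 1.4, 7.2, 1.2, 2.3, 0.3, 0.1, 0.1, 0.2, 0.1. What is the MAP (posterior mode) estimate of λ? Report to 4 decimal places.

With a Gamma(shape α, rate β) prior on the exponential rate λ, the posterior after n observations with total T = Σxᵢ is Gamma(α+n, β+T).
Sum of observations T = 14.7 hours; n = 12.
Posterior: Gamma(7.2+12, 11.6+14.7) = Gamma(19.2, 26.3).
Mode = (α−1)/β = 0.6920.

0.6920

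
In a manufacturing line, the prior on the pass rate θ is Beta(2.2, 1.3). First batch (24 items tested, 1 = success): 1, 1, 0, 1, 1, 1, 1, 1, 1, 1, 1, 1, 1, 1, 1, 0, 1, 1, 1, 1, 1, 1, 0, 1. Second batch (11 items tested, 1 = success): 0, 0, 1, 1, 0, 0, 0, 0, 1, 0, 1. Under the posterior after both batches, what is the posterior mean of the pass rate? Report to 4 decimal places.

The Beta prior is conjugate to a Binomial/Bernoulli likelihood; the update adds successes to α and failures to β.
After batch 1: Beta(2.2+21, 1.3+3) = Beta(23.2, 4.3).
After batch 2: Beta(23.2+4, 4.3+7) = Beta(27.2, 11.3).
Posterior mean = α/(α+β) = 27.2/38.5 = 0.7065.

0.7065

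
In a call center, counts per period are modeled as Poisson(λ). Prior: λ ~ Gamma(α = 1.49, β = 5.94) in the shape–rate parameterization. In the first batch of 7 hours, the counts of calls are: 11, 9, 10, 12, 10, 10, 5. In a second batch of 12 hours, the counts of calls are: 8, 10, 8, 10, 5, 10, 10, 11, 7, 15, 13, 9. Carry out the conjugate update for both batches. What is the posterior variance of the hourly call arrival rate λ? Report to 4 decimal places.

With a Gamma(shape α, rate β) prior, the Poisson likelihood is conjugate: the posterior is Gamma(α + ΣXᵢ, β + n).
Batch 1: sum of counts S = 67 over n = 7 hours.
After batch 1: Gamma(α+S, β+n) = Gamma(1.49+67, 5.94+7) = Gamma(68.49, 12.94).
Batch 2: sum of counts S = 116 over n = 12 hours.
After batch 2: Gamma(α+S, β+n) = Gamma(68.49+116, 12.94+12) = Gamma(184.49, 24.94).
Var = α/β² = 184.49/24.94² = 0.2966.

0.2966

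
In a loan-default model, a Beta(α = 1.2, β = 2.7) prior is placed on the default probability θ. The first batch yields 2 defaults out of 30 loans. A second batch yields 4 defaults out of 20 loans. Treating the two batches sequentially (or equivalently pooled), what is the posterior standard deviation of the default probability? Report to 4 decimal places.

The Beta prior is conjugate to a Binomial/Bernoulli likelihood; the update adds successes to α and failures to β.
After batch 1: Beta(1.2+2, 2.7+28) = Beta(3.2, 30.7).
After batch 2: Beta(3.2+4, 30.7+16) = Beta(7.2, 46.7).
Var = αβ/((α+β)²(α+β+1)) = 7.2·46.7/(53.9²·54.9) = 0.00210814; SD = √0.00210814 = 0.0459.

0.0459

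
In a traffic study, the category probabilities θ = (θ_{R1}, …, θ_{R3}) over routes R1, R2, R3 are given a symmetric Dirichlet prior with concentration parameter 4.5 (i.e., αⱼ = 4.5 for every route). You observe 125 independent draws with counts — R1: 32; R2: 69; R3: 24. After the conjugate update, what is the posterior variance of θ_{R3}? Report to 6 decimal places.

The Dirichlet prior is conjugate to the Multinomial likelihood: each posterior αⱼ = prior αⱼ + observed count nⱼ.
Posterior concentration: (36.5, 73.5, 28.5), total = 138.5.
Var[θ_j] = α_j(Σα−α_j)/((Σα)²(Σα+1)) = 28.5·110.0/(138.5²·139.5) = 0.001172.

0.001172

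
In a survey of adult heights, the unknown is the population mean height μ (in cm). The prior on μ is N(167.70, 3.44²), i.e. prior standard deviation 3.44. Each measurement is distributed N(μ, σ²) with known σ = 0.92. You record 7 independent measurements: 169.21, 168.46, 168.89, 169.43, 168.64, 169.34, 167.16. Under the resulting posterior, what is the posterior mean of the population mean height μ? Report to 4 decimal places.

For Normal data with known variance σ², a Normal(μ₀, σ₀²) prior on μ is conjugate. Posterior precision = 1/σ₀² + n/σ²; posterior mean is the precision-weighted average of μ₀ and x̄.
Σxᵢ = 169.21 + 168.46 + 168.89 + 169.43 + 168.64 + 169.34 + 167.16 = 1181.13, so n·x̄ = 1181.13.
σ₀² = 3.44² = 11.8336, σ² = 0.92² = 0.8464; σ² + n·σ₀² = 0.8464 + 7·11.8336 = 83.6816.
Posterior mean = (μ₀/σ₀² + n·x̄/σ²)/(1/σ₀² + n/σ²) = (σ²·μ₀ + σ₀²·n·x̄)/(σ² + n·σ₀²) = (0.8464·167.70 + 11.8336·1181.13)/83.6816 = 14118.961248/83.6816 = 168.7224.

168.7224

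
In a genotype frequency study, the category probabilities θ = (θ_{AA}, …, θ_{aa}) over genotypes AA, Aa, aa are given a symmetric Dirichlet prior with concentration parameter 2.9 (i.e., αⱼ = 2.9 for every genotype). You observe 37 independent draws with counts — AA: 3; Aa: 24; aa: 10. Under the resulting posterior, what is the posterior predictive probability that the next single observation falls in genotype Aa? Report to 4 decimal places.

0.5886

The Dirichlet prior is conjugate to the Multinomial likelihood: each posterior αⱼ = prior αⱼ + observed count nⱼ.
Posterior concentration: (5.9, 26.9, 12.9), total = 45.7.
P(next = Aa | data) = α_{Aa}/Σα = 0.5886.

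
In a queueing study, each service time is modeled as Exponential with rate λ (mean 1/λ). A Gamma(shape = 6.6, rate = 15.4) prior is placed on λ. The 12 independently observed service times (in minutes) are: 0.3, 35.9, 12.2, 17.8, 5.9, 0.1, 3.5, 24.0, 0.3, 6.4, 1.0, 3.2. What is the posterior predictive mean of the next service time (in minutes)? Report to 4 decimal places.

With a Gamma(shape α, rate β) prior on the exponential rate λ, the posterior after n observations with total T = Σxᵢ is Gamma(α+n, β+T).
Sum of observations T = 110.6 minutes; n = 12.
Posterior: Gamma(6.6+12, 15.4+110.6) = Gamma(18.6, 126.0).
The predictive distribution for the next observation is Lomax; its mean is β/(α−1) = 126.0/17.6 = 7.1591.

7.1591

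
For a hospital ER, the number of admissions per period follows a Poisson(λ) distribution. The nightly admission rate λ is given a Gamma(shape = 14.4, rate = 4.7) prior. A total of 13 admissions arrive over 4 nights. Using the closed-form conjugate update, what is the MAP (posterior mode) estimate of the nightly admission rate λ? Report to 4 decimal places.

3.0345

With a Gamma(shape α, rate β) prior, the Poisson likelihood is conjugate: the posterior is Gamma(α + ΣXᵢ, β + n).
Posterior: Gamma(α+S, β+n) = Gamma(14.4+13, 4.7+4) = Gamma(27.4, 8.7).
Mode of Gamma(α,β) for α≥1 is (α−1)/β = 26.4/8.7 = 3.0345.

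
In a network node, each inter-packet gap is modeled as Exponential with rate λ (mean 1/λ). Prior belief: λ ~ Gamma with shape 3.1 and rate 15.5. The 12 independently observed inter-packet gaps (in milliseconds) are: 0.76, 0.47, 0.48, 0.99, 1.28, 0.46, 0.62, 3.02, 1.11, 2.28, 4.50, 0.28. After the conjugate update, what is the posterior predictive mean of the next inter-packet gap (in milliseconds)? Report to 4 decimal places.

With a Gamma(shape α, rate β) prior on the exponential rate λ, the posterior after n observations with total T = Σxᵢ is Gamma(α+n, β+T).
Sum of observations T = 16.25 milliseconds; n = 12.
Posterior: Gamma(3.1+12, 15.5+16.25) = Gamma(15.1, 31.75).
The predictive distribution for the next observation is Lomax; its mean is β/(α−1) = 31.75/14.1 = 2.2518.

2.2518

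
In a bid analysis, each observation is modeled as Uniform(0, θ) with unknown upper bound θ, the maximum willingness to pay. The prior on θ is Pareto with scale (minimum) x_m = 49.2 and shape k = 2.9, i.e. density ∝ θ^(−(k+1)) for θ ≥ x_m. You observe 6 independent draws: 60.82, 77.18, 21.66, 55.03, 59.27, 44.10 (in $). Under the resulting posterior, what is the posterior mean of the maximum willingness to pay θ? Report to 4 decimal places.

A Pareto(scale x_m, shape k) prior on the upper bound θ of Uniform(0, θ) is conjugate: posterior is Pareto(max(x_m, max xᵢ), k + n).
Sample maximum = 77.18; prior scale x_m = 49.2 → posterior scale = max = 77.18.
Posterior shape = 2.9 + 6 = 8.9.
E[θ|data] = k·x_m/(k−1) = 8.9·77.18/7.9 = 86.9496.

86.9496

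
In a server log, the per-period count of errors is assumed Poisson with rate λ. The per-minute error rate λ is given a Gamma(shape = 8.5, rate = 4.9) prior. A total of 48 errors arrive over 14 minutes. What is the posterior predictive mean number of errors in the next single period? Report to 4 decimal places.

With a Gamma(shape α, rate β) prior, the Poisson likelihood is conjugate: the posterior is Gamma(α + ΣXᵢ, β + n).
Posterior: Gamma(α+S, β+n) = Gamma(8.5+48, 4.9+14) = Gamma(56.5, 18.9).
The predictive distribution for one future period is NegBinom with mean α/β = 2.9894.

2.9894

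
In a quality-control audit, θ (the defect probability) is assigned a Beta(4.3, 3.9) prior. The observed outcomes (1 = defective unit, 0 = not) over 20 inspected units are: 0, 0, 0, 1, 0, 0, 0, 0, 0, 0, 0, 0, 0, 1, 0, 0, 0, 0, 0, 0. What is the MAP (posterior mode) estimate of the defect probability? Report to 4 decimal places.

The Beta prior is conjugate to a Binomial/Bernoulli likelihood; the update adds successes to α and failures to β.
Posterior: Beta(α+k, β+n−k) = Beta(4.3+2, 3.9+18) = Beta(6.3, 21.9).
Mode of Beta(a,b) for a,b>1 is (a−1)/(a+b−2) = 5.3/26.2 = 0.2023.

0.2023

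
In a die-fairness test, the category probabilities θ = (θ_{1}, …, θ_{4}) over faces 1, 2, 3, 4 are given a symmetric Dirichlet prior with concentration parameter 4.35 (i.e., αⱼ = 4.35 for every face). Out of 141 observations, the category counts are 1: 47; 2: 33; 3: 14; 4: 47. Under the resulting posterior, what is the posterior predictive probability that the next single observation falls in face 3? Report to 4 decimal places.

0.1158

The Dirichlet prior is conjugate to the Multinomial likelihood: each posterior αⱼ = prior αⱼ + observed count nⱼ.
Posterior concentration: (51.35, 37.35, 18.35, 51.35), total = 158.40.
P(next = 3 | data) = α_{3}/Σα = 0.1158.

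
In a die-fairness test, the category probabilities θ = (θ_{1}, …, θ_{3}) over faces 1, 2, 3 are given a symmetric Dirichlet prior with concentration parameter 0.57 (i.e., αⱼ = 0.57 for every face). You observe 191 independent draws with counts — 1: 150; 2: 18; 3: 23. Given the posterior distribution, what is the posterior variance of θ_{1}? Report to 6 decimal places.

0.000882

The Dirichlet prior is conjugate to the Multinomial likelihood: each posterior αⱼ = prior αⱼ + observed count nⱼ.
Posterior concentration: (150.57, 18.57, 23.57), total = 192.71.
Var[θ_j] = α_j(Σα−α_j)/((Σα)²(Σα+1)) = 150.57·42.14/(192.71²·193.71) = 0.000882.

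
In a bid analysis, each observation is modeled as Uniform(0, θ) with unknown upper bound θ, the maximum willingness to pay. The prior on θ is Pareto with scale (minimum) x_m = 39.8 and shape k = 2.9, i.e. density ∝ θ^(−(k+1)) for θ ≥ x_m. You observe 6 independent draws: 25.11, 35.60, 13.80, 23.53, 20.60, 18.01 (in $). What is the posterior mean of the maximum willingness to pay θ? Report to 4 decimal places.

A Pareto(scale x_m, shape k) prior on the upper bound θ of Uniform(0, θ) is conjugate: posterior is Pareto(max(x_m, max xᵢ), k + n).
Sample maximum = 35.60; prior scale x_m = 39.8 → posterior scale = max = 39.80.
Posterior shape = 2.9 + 6 = 8.9.
E[θ|data] = k·x_m/(k−1) = 8.9·39.80/7.9 = 44.8380.

44.8380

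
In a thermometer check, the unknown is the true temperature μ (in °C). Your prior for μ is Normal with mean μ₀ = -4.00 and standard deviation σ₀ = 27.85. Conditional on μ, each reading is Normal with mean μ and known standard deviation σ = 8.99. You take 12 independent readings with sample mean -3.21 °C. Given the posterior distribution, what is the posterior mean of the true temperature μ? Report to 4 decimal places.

For Normal data with known variance σ², a Normal(μ₀, σ₀²) prior on μ is conjugate. Posterior precision = 1/σ₀² + n/σ²; posterior mean is the precision-weighted average of μ₀ and x̄.
n·x̄ = 12·(-3.21) = -38.52.
σ₀² = 27.85² = 775.6225, σ² = 8.99² = 80.8201; σ² + n·σ₀² = 80.8201 + 12·775.6225 = 9388.2901.
Posterior mean = (μ₀/σ₀² + n·x̄/σ²)/(1/σ₀² + n/σ²) = (σ²·μ₀ + σ₀²·n·x̄)/(σ² + n·σ₀²) = (80.8201·(-4.00) + 775.6225·(-38.52))/9388.2901 = -30200.2591/9388.2901 = -3.2168.

-3.2168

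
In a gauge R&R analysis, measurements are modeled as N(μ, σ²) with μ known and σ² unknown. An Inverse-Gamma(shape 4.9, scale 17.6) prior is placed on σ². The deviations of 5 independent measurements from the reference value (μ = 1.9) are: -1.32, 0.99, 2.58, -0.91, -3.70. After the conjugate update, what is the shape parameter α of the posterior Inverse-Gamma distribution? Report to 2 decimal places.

With known mean μ and an Inverse-Gamma(α, β) prior on σ², the Normal likelihood is conjugate: posterior is Inv-Gamma(α + n/2, β + Σ(xᵢ−μ)²/2).
Σ(xᵢ−μ)² = (-1.32)² + (0.99)² + (2.58)² + (-0.91)² + (-3.70)² = 23.8970.
Posterior: Inv-Gamma(4.9 + 5/2, 17.6 + 23.8970/2) = Inv-Gamma(7.40, 29.54850).
Posterior α = 7.40.

7.40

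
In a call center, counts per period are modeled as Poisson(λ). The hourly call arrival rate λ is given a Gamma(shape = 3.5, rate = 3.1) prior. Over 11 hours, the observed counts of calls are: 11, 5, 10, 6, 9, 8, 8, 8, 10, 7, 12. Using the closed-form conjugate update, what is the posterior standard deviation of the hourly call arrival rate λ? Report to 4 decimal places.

With a Gamma(shape α, rate β) prior, the Poisson likelihood is conjugate: the posterior is Gamma(α + ΣXᵢ, β + n).
Sum of counts S = 94 over n = 11 hours.
Posterior: Gamma(α+S, β+n) = Gamma(3.5+94, 3.1+11) = Gamma(97.5, 14.1).
SD = √α/β = √97.5/14.1 = 0.7003.

0.7003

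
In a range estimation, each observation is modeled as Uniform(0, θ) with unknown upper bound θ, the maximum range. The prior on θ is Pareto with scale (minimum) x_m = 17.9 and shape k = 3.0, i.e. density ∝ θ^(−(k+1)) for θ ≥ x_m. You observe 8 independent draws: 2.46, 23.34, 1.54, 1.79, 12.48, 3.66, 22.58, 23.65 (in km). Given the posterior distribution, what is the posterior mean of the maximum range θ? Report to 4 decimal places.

26.0150

A Pareto(scale x_m, shape k) prior on the upper bound θ of Uniform(0, θ) is conjugate: posterior is Pareto(max(x_m, max xᵢ), k + n).
Sample maximum = 23.65; prior scale x_m = 17.9 → posterior scale = max = 23.65.
Posterior shape = 3.0 + 8 = 11.0.
E[θ|data] = k·x_m/(k−1) = 11.0·23.65/10.0 = 26.0150.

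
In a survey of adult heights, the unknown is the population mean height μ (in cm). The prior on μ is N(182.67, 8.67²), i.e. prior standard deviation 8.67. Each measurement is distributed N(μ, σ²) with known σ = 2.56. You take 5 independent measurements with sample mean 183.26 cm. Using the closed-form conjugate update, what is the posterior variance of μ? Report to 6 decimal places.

For Normal data with known variance σ², a Normal(μ₀, σ₀²) prior on μ is conjugate. Posterior precision = 1/σ₀² + n/σ²; posterior mean is the precision-weighted average of μ₀ and x̄.
σ₀² = 8.67² = 75.1689, σ² = 2.56² = 6.5536; σ² + n·σ₀² = 6.5536 + 5·75.1689 = 382.3981.
Posterior precision = 1/σ₀² + n/σ² = 1/75.1689 + 5/6.5536 = (σ² + n·σ₀²)/(σ₀²σ²) = 382.3981/(75.1689·6.5536); posterior variance σₙ² = σ₀²σ²/(σ² + n·σ₀²) = 75.1689·6.5536/382.3981 = 1.288257.

1.288257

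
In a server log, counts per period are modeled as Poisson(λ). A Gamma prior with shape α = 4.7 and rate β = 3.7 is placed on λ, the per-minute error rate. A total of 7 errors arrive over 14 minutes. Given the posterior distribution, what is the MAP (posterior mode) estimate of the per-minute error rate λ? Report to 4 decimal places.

0.6045

With a Gamma(shape α, rate β) prior, the Poisson likelihood is conjugate: the posterior is Gamma(α + ΣXᵢ, β + n).
Posterior: Gamma(α+S, β+n) = Gamma(4.7+7, 3.7+14) = Gamma(11.7, 17.7).
Mode of Gamma(α,β) for α≥1 is (α−1)/β = 10.7/17.7 = 0.6045.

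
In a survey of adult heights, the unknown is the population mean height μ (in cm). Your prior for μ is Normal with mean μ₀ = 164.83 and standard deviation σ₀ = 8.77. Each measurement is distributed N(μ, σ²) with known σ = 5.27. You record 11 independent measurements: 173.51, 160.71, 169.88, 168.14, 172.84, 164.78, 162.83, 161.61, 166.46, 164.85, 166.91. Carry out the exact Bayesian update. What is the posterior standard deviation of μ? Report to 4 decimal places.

For Normal data with known variance σ², a Normal(μ₀, σ₀²) prior on μ is conjugate. Posterior precision = 1/σ₀² + n/σ²; posterior mean is the precision-weighted average of μ₀ and x̄.
σ₀² = 8.77² = 76.9129, σ² = 5.27² = 27.7729; σ² + n·σ₀² = 27.7729 + 11·76.9129 = 873.8148.
Posterior precision = 1/σ₀² + n/σ² = 1/76.9129 + 11/27.7729 = (σ² + n·σ₀²)/(σ₀²σ²) = 873.8148/(76.9129·27.7729); posterior variance σₙ² = σ₀²σ²/(σ² + n·σ₀²) = 76.9129·27.7729/873.8148 = 2.444562.
Posterior SD = √σₙ² = √(76.9129·27.7729/873.8148) = 1.5635.

1.5635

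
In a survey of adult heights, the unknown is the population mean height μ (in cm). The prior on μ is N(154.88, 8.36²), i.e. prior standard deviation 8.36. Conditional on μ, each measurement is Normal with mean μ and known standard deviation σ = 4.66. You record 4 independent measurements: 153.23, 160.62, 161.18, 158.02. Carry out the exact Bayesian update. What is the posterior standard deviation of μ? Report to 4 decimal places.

For Normal data with known variance σ², a Normal(μ₀, σ₀²) prior on μ is conjugate. Posterior precision = 1/σ₀² + n/σ²; posterior mean is the precision-weighted average of μ₀ and x̄.
σ₀² = 8.36² = 69.8896, σ² = 4.66² = 21.7156; σ² + n·σ₀² = 21.7156 + 4·69.8896 = 301.274.
Posterior precision = 1/σ₀² + n/σ² = 1/69.8896 + 4/21.7156 = (σ² + n·σ₀²)/(σ₀²σ²) = 301.274/(69.8896·21.7156); posterior variance σₙ² = σ₀²σ²/(σ² + n·σ₀²) = 69.8896·21.7156/301.274 = 5.037589.
Posterior SD = √σₙ² = √(69.8896·21.7156/301.274) = 2.2445.

2.2445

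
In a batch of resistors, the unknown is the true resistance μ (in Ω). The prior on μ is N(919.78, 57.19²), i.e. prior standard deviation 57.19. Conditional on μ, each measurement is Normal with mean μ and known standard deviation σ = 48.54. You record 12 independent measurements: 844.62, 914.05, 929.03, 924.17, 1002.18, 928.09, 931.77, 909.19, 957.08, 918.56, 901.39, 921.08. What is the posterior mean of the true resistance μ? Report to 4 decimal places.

For Normal data with known variance σ², a Normal(μ₀, σ₀²) prior on μ is conjugate. Posterior precision = 1/σ₀² + n/σ²; posterior mean is the precision-weighted average of μ₀ and x̄.
Σxᵢ = 844.62 + 914.05 + 929.03 + 924.17 + 1002.18 + 928.09 + 931.77 + 909.19 + 957.08 + 918.56 + 901.39 + 921.08 = 11081.21, so n·x̄ = 11081.21.
σ₀² = 57.19² = 3270.6961, σ² = 48.54² = 2356.1316; σ² + n·σ₀² = 2356.1316 + 12·3270.6961 = 41604.4848.
Posterior mean = (μ₀/σ₀² + n·x̄/σ²)/(1/σ₀² + n/σ²) = (σ²·μ₀ + σ₀²·n·x̄)/(σ² + n·σ₀²) = (2356.1316·919.78 + 3270.6961·11081.21)/41604.4848 = 38410393.053329/41604.4848 = 923.2272.

923.2272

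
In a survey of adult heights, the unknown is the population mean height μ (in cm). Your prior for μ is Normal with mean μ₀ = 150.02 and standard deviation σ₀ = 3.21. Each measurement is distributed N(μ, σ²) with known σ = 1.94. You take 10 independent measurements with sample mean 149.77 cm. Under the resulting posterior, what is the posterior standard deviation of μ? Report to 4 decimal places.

0.6026

For Normal data with known variance σ², a Normal(μ₀, σ₀²) prior on μ is conjugate. Posterior precision = 1/σ₀² + n/σ²; posterior mean is the precision-weighted average of μ₀ and x̄.
σ₀² = 3.21² = 10.3041, σ² = 1.94² = 3.7636; σ² + n·σ₀² = 3.7636 + 10·10.3041 = 106.8046.
Posterior precision = 1/σ₀² + n/σ² = 1/10.3041 + 10/3.7636 = (σ² + n·σ₀²)/(σ₀²σ²) = 106.8046/(10.3041·3.7636); posterior variance σₙ² = σ₀²σ²/(σ² + n·σ₀²) = 10.3041·3.7636/106.8046 = 0.363098.
Posterior SD = √σₙ² = √(10.3041·3.7636/106.8046) = 0.6026.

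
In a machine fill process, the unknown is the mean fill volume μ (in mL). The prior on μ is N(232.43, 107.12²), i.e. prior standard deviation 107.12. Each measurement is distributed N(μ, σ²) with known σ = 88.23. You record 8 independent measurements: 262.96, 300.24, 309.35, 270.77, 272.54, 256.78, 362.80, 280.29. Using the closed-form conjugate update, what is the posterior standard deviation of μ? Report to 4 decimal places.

For Normal data with known variance σ², a Normal(μ₀, σ₀²) prior on μ is conjugate. Posterior precision = 1/σ₀² + n/σ²; posterior mean is the precision-weighted average of μ₀ and x̄.
σ₀² = 107.12² = 11474.6944, σ² = 88.23² = 7784.5329; σ² + n·σ₀² = 7784.5329 + 8·11474.6944 = 99582.0881.
Posterior precision = 1/σ₀² + n/σ² = 1/11474.6944 + 8/7784.5329 = (σ² + n·σ₀²)/(σ₀²σ²) = 99582.0881/(11474.6944·7784.5329); posterior variance σₙ² = σ₀²σ²/(σ² + n·σ₀²) = 11474.6944·7784.5329/99582.0881 = 897.000031.
Posterior SD = √σₙ² = √(11474.6944·7784.5329/99582.0881) = 29.9500.

29.9500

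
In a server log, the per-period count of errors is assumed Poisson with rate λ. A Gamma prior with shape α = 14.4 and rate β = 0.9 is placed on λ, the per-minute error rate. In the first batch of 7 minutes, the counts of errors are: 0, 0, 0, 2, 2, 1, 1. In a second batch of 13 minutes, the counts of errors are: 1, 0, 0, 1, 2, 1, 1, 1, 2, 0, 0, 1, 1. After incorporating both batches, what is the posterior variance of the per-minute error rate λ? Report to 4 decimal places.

With a Gamma(shape α, rate β) prior, the Poisson likelihood is conjugate: the posterior is Gamma(α + ΣXᵢ, β + n).
Batch 1: sum of counts S = 6 over n = 7 minutes.
After batch 1: Gamma(α+S, β+n) = Gamma(14.4+6, 0.9+7) = Gamma(20.4, 7.9).
Batch 2: sum of counts S = 11 over n = 13 minutes.
After batch 2: Gamma(α+S, β+n) = Gamma(20.4+11, 7.9+13) = Gamma(31.4, 20.9).
Var = α/β² = 31.4/20.9² = 0.0719.

0.0719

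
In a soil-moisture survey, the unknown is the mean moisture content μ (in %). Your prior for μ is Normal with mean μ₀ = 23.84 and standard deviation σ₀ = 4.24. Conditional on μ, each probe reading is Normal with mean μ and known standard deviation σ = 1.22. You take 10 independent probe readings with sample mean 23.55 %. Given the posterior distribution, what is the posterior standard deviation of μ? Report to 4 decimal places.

0.3842

For Normal data with known variance σ², a Normal(μ₀, σ₀²) prior on μ is conjugate. Posterior precision = 1/σ₀² + n/σ²; posterior mean is the precision-weighted average of μ₀ and x̄.
σ₀² = 4.24² = 17.9776, σ² = 1.22² = 1.4884; σ² + n·σ₀² = 1.4884 + 10·17.9776 = 181.2644.
Posterior precision = 1/σ₀² + n/σ² = 1/17.9776 + 10/1.4884 = (σ² + n·σ₀²)/(σ₀²σ²) = 181.2644/(17.9776·1.4884); posterior variance σₙ² = σ₀²σ²/(σ² + n·σ₀²) = 17.9776·1.4884/181.2644 = 0.147618.
Posterior SD = √σₙ² = √(17.9776·1.4884/181.2644) = 0.3842.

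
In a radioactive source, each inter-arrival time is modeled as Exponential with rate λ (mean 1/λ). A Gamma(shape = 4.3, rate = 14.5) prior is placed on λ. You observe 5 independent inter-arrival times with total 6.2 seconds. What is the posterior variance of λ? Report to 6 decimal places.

0.021704

With a Gamma(shape α, rate β) prior on the exponential rate λ, the posterior after n observations with total T = Σxᵢ is Gamma(α+n, β+T).
Posterior: Gamma(4.3+5, 14.5+6.2) = Gamma(9.3, 20.7).
Var = α/β² = 0.021704.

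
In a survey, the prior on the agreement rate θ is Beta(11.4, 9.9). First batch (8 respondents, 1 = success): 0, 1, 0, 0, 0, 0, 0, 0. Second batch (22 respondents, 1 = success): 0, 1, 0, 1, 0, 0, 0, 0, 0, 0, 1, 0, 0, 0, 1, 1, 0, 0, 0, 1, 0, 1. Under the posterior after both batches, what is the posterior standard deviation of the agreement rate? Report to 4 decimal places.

The Beta prior is conjugate to a Binomial/Bernoulli likelihood; the update adds successes to α and failures to β.
After batch 1: Beta(11.4+1, 9.9+7) = Beta(12.4, 16.9).
After batch 2: Beta(12.4+7, 16.9+15) = Beta(19.4, 31.9).
Var = αβ/((α+β)²(α+β+1)) = 19.4·31.9/(51.3²·52.3) = 0.00449631; SD = √0.00449631 = 0.0671.

0.0671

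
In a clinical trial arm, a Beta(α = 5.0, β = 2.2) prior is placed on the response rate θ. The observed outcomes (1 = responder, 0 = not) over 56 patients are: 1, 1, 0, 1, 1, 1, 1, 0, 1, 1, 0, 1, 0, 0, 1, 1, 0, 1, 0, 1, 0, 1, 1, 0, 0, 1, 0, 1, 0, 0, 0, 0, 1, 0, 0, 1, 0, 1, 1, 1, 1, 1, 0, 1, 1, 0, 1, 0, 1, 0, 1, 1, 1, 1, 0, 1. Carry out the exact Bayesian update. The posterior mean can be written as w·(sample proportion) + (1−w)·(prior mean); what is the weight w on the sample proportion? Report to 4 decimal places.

The Beta prior is conjugate to a Binomial/Bernoulli likelihood; the update adds successes to α and failures to β.
Posterior mean = (α₀+k)/(α₀+β₀+n) = [n/(α₀+β₀+n)]·(k/n) + [(α₀+β₀)/(α₀+β₀+n)]·α₀/(α₀+β₀), so only n and the prior enter the weight.
The weight on the data is w = n/(α₀+β₀+n) = 56/(5.0+2.2+56) = 56/63.2 = 0.8861.

0.8861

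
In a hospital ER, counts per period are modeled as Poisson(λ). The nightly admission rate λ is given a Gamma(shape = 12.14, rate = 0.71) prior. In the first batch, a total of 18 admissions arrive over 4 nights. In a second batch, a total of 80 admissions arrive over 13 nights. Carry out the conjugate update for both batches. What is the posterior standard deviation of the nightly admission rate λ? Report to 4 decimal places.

With a Gamma(shape α, rate β) prior, the Poisson likelihood is conjugate: the posterior is Gamma(α + ΣXᵢ, β + n).
After batch 1: Gamma(α+S, β+n) = Gamma(12.14+18, 0.71+4) = Gamma(30.14, 4.71).
After batch 2: Gamma(α+S, β+n) = Gamma(30.14+80, 4.71+13) = Gamma(110.14, 17.71).
SD = √α/β = √110.14/17.71 = 0.5926.

0.5926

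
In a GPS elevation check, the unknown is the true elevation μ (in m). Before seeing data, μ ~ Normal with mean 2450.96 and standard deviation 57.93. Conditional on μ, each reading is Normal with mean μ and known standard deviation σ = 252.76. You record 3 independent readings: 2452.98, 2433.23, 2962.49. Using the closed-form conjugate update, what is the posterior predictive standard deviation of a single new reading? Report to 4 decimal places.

For Normal data with known variance σ², a Normal(μ₀, σ₀²) prior on μ is conjugate. Posterior precision = 1/σ₀² + n/σ²; posterior mean is the precision-weighted average of μ₀ and x̄.
σ₀² = 57.93² = 3355.8849, σ² = 252.76² = 63887.6176; σ² + n·σ₀² = 63887.6176 + 3·3355.8849 = 73955.2723.
Posterior precision = 1/σ₀² + n/σ² = 1/3355.8849 + 3/63887.6176 = (σ² + n·σ₀²)/(σ₀²σ²) = 73955.2723/(3355.8849·63887.6176); posterior variance σₙ² = σ₀²σ²/(σ² + n·σ₀²) = 3355.8849·63887.6176/73955.2723 = 2899.042685.
Predictive variance for one new observation = σₙ² + σ² = 3355.8849·63887.6176/73955.2723 + 63887.6176 = σ²·(σ₀² + 73955.2723)/73955.2723 = 63887.6176·77311.1572/73955.2723 = 66786.660285; SD = √(63887.6176·77311.1572/73955.2723) = 258.4312.

258.4312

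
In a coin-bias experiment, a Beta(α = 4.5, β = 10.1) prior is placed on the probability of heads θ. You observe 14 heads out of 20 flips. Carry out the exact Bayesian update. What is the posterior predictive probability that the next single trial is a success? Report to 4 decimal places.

0.5347

The Beta prior is conjugate to a Binomial/Bernoulli likelihood; the update adds successes to α and failures to β.
Posterior: Beta(α+k, β+n−k) = Beta(4.5+14, 10.1+6) = Beta(18.5, 16.1).
For a single future Bernoulli trial, P(success | data) = α/(α+β) = 0.5347.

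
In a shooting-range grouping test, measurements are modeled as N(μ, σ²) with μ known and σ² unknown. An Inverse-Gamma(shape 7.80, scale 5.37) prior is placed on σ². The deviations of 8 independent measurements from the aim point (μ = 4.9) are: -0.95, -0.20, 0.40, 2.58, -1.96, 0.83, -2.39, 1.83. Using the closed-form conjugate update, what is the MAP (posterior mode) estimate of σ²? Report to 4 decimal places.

1.2535

With known mean μ and an Inverse-Gamma(α, β) prior on σ², the Normal likelihood is conjugate: posterior is Inv-Gamma(α + n/2, β + Σ(xᵢ−μ)²/2).
Σ(xᵢ−μ)² = (-0.95)² + (-0.20)² + (0.40)² + (2.58)² + (-1.96)² + (0.83)² + (-2.39)² + (1.83)² = 21.3504.
Posterior: Inv-Gamma(7.80 + 8/2, 5.37 + 21.3504/2) = Inv-Gamma(11.80, 16.04520).
Mode = β/(α+1) = 16.04520/12.80 = 1.2535.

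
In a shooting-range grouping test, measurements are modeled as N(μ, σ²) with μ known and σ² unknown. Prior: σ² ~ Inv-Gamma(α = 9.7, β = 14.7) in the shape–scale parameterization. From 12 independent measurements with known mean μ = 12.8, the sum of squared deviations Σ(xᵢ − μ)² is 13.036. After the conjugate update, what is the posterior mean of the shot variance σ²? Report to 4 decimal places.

1.4434

With known mean μ and an Inverse-Gamma(α, β) prior on σ², the Normal likelihood is conjugate: posterior is Inv-Gamma(α + n/2, β + Σ(xᵢ−μ)²/2).
Posterior: Inv-Gamma(9.7 + 12/2, 14.7 + 13.036/2) = Inv-Gamma(15.70, 21.2180).
E[σ²|data] = β/(α−1) = 21.2180/14.70 = 1.4434.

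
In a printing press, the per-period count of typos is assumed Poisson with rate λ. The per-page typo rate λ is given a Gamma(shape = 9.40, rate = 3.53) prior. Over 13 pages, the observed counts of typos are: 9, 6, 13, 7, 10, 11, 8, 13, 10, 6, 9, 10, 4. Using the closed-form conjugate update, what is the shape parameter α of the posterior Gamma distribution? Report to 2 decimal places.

With a Gamma(shape α, rate β) prior, the Poisson likelihood is conjugate: the posterior is Gamma(α + ΣXᵢ, β + n).
Sum of counts S = 116 over n = 13 pages.
Posterior: Gamma(α+S, β+n) = Gamma(9.40+116, 3.53+13) = Gamma(125.40, 16.53).
Posterior α = 125.40.

125.40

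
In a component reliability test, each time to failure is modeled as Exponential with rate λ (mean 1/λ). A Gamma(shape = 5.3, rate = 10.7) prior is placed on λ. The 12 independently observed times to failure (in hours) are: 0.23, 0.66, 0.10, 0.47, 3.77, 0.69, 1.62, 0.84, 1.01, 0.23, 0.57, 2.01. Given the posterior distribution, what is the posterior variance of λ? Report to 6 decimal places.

With a Gamma(shape α, rate β) prior on the exponential rate λ, the posterior after n observations with total T = Σxᵢ is Gamma(α+n, β+T).
Sum of observations T = 12.20 hours; n = 12.
Posterior: Gamma(5.3+12, 10.7+12.20) = Gamma(17.3, 22.90).
Var = α/β² = 0.032989.

0.032989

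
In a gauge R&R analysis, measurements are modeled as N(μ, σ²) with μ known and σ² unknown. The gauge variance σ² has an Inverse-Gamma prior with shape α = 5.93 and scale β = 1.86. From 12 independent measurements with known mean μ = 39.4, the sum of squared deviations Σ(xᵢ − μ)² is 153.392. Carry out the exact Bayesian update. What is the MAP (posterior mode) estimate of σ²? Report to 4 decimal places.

With known mean μ and an Inverse-Gamma(α, β) prior on σ², the Normal likelihood is conjugate: posterior is Inv-Gamma(α + n/2, β + Σ(xᵢ−μ)²/2).
Posterior: Inv-Gamma(5.93 + 12/2, 1.86 + 153.392/2) = Inv-Gamma(11.93, 78.5560).
Mode = β/(α+1) = 78.5560/12.93 = 6.0755.

6.0755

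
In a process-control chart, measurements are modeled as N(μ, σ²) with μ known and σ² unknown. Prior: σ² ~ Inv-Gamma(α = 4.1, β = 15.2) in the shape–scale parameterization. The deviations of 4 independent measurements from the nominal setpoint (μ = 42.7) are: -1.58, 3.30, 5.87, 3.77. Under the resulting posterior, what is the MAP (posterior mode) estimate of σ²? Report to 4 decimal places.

With known mean μ and an Inverse-Gamma(α, β) prior on σ², the Normal likelihood is conjugate: posterior is Inv-Gamma(α + n/2, β + Σ(xᵢ−μ)²/2).
Σ(xᵢ−μ)² = (-1.58)² + (3.30)² + (5.87)² + (3.77)² = 62.0562.
Posterior: Inv-Gamma(4.1 + 4/2, 15.2 + 62.0562/2) = Inv-Gamma(6.10, 46.22810).
Mode = β/(α+1) = 46.22810/7.10 = 6.5110.

6.5110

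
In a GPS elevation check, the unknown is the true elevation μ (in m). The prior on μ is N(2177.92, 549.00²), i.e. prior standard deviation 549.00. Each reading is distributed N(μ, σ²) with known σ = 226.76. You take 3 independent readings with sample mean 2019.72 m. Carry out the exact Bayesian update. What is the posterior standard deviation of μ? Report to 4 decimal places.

127.3490

For Normal data with known variance σ², a Normal(μ₀, σ₀²) prior on μ is conjugate. Posterior precision = 1/σ₀² + n/σ²; posterior mean is the precision-weighted average of μ₀ and x̄.
σ₀² = 549.00² = 301401, σ² = 226.76² = 51420.0976; σ² + n·σ₀² = 51420.0976 + 3·301401 = 955623.0976.
Posterior precision = 1/σ₀² + n/σ² = 1/301401 + 3/51420.0976 = (σ² + n·σ₀²)/(σ₀²σ²) = 955623.0976/(301401·51420.0976); posterior variance σₙ² = σ₀²σ²/(σ² + n·σ₀²) = 301401·51420.0976/955623.0976 = 16217.762919.
Posterior SD = √σₙ² = √(301401·51420.0976/955623.0976) = 127.3490.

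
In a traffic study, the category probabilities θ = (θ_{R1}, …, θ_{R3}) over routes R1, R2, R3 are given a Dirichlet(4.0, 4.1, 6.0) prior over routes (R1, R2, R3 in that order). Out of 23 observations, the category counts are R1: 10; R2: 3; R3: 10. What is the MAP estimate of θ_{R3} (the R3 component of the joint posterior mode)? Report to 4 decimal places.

0.4399

The Dirichlet prior is conjugate to the Multinomial likelihood: each posterior αⱼ = prior αⱼ + observed count nⱼ.
Posterior concentration: (14.0, 7.1, 16.0), total = 37.1.
Joint mode component: (α_{R3}−1)/(Σα−K) = 15.0/34.1 = 0.4399.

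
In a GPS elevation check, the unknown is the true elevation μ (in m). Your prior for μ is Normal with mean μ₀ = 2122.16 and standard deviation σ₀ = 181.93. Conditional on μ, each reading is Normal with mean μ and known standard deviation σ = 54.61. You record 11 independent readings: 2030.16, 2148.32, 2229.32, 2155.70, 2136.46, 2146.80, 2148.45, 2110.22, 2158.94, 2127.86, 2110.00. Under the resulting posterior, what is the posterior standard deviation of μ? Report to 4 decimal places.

16.3985

For Normal data with known variance σ², a Normal(μ₀, σ₀²) prior on μ is conjugate. Posterior precision = 1/σ₀² + n/σ²; posterior mean is the precision-weighted average of μ₀ and x̄.
σ₀² = 181.93² = 33098.5249, σ² = 54.61² = 2982.2521; σ² + n·σ₀² = 2982.2521 + 11·33098.5249 = 367066.026.
Posterior precision = 1/σ₀² + n/σ² = 1/33098.5249 + 11/2982.2521 = (σ² + n·σ₀²)/(σ₀²σ²) = 367066.026/(33098.5249·2982.2521); posterior variance σₙ² = σ₀²σ²/(σ² + n·σ₀²) = 33098.5249·2982.2521/367066.026 = 268.911145.
Posterior SD = √σₙ² = √(33098.5249·2982.2521/367066.026) = 16.3985.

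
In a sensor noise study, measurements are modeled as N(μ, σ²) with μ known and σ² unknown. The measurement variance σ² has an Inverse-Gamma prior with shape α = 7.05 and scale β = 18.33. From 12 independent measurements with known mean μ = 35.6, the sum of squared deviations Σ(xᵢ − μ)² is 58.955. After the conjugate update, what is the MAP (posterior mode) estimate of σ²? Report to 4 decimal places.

With known mean μ and an Inverse-Gamma(α, β) prior on σ², the Normal likelihood is conjugate: posterior is Inv-Gamma(α + n/2, β + Σ(xᵢ−μ)²/2).
Posterior: Inv-Gamma(7.05 + 12/2, 18.33 + 58.955/2) = Inv-Gamma(13.05, 47.8075).
Mode = β/(α+1) = 47.8075/14.05 = 3.4027.

3.4027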